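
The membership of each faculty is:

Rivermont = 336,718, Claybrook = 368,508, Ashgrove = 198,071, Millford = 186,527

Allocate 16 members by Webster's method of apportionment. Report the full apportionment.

Standard divisor 1089824/16 ≈ 68114; standard quotas: Rivermont 4.943, Claybrook 5.410, Ashgrove 2.908, Millford 2.738.
Rounding to the nearest integer gives Rivermont 5, Claybrook 5, Ashgrove 3, Millford 3 — total 16, matching the house size, so no adjustment is needed.

Rivermont 5, Claybrook 5, Ashgrove 3, Millford 3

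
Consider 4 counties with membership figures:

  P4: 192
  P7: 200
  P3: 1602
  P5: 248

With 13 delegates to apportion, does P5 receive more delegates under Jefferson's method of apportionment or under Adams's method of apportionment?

Adams

Jefferson: P4 1, P7 1, P3 10, P5 1.
Adams: P4 1, P7 1, P3 9, P5 2.
P5 gets 1 under Jefferson and 2 under Adams.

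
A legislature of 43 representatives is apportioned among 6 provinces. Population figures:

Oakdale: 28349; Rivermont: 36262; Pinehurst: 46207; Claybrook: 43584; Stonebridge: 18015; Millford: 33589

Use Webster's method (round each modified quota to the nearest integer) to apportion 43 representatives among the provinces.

Standard divisor 206006/43 ≈ 4790.837; standard quotas: Oakdale 5.917, Rivermont 7.569, Pinehurst 9.645, Claybrook 9.097, Stonebridge 3.760, Millford 7.011.
Rounding to the nearest integer gives 6, 8, 10, 9, 4, 7 = 44 seats, so the divisor must be adjusted.
With modified divisor 4850: modified quotas Oakdale 5.845, Rivermont 7.477, Pinehurst 9.527, Claybrook 8.986, Stonebridge 3.714, Millford 6.926.
Rounding to the nearest integer: Oakdale 6, Rivermont 7, Pinehurst 10, Claybrook 9, Stonebridge 4, Millford 7 (total 43).

Oakdale=6, Rivermont=7, Pinehurst=10, Claybrook=9, Stonebridge=4, Millford=7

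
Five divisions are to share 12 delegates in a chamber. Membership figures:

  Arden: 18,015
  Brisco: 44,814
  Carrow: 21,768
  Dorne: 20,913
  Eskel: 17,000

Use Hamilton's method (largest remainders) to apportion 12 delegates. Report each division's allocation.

Arden 2, Brisco 4, Carrow 2, Dorne 2, Eskel 2

The standard divisor is 122510/12 ≈ 10209.167.
Standard quotas: Arden 1.7646, Brisco 4.3896, Carrow 2.1322, Dorne 2.0485, Eskel 1.6652.
Lower quotas: Arden 1, Brisco 4, Carrow 2, Dorne 2, Eskel 1 (sum 10, leaving 2 seats).
Remainders in descending order: Arden 0.7646, Eskel 0.6652, Brisco 0.3896, Carrow 0.1322, Dorne 0.0485.
Largest remainders: Arden, Eskel receive the extra seats.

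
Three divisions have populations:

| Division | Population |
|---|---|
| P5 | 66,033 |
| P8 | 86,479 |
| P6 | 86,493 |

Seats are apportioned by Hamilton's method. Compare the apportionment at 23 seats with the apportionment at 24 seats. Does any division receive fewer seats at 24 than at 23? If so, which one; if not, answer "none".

P5

At 23 seats: P5 7, P8 8, P6 8.
At 24 seats: P5 6, P8 9, P6 9.
P5 drops from 7 to 6.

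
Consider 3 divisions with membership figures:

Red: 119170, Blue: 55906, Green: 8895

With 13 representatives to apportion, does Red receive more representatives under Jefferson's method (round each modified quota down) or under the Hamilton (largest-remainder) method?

Jefferson

Jefferson: Red 9, Blue 4, Green 0.
Hamilton: Red 8, Blue 4, Green 1.
Red gets 9 under Jefferson and 8 under Hamilton.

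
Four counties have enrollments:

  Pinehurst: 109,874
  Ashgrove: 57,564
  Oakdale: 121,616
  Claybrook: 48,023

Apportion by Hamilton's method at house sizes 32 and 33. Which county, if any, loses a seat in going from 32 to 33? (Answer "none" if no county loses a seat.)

none

At 32 seats: Pinehurst 10, Ashgrove 5, Oakdale 12, Claybrook 5.
At 33 seats: Pinehurst 11, Ashgrove 5, Oakdale 12, Claybrook 5.
No county's allocation decreased.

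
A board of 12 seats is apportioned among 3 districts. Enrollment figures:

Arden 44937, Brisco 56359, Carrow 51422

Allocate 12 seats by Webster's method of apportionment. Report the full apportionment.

Arden: 4, Brisco: 4, Carrow: 4

Standard divisor 152718/12 ≈ 12726.5; standard quotas: Arden 3.531, Brisco 4.428, Carrow 4.041.
Rounding to the nearest integer gives Arden 4, Brisco 4, Carrow 4 — total 12, matching the house size, so no adjustment is needed.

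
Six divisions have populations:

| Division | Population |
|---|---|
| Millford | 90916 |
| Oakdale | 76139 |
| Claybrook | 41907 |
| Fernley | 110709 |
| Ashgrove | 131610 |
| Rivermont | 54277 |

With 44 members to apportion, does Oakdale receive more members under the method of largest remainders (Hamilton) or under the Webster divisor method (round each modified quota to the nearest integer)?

Hamilton: Millford 8, Oakdale 6, Claybrook 4, Fernley 10, Ashgrove 11, Rivermont 5.
Webster: Millford 8, Oakdale 7, Claybrook 4, Fernley 9, Ashgrove 11, Rivermont 5.
Oakdale gets 6 under Hamilton and 7 under Webster.

Webster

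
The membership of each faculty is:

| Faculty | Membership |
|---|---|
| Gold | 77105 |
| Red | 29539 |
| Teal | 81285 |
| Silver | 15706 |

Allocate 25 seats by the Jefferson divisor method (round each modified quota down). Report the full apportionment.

Gold=10, Red=3, Teal=10, Silver=2

Standard divisor 203635/25 ≈ 8145.4; standard quotas: Gold 9.466, Red 3.626, Teal 9.979, Silver 1.928.
Rounding down gives 9, 3, 9, 1 = 22 seats, so the divisor must be adjusted.
With modified divisor 7600: modified quotas Gold 10.145, Red 3.887, Teal 10.695, Silver 2.067.
Rounding down: Gold 10, Red 3, Teal 10, Silver 2 (total 25).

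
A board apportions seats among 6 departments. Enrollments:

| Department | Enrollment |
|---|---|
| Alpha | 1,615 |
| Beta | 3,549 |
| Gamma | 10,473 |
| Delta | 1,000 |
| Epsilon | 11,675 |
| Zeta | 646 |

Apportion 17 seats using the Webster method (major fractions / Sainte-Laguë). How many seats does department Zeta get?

Standard divisor 28958/17 ≈ 1703.412; standard quotas: Alpha 0.948, Beta 2.083, Gamma 6.148, Delta 0.587, Epsilon 6.854, Zeta 0.379.
Rounding to the nearest integer gives Alpha 1, Beta 2, Gamma 6, Delta 1, Epsilon 7, Zeta 0 — total 17, matching the house size, so no adjustment is needed.
Zeta receives 0.

0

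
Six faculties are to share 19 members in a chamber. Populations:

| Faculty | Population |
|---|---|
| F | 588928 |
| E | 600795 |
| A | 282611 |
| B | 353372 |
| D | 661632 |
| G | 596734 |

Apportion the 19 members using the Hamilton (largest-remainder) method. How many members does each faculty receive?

Total 3084072; standard divisor 3084072/19 ≈ 162319.579.
Standard quotas: F 3.6282, E 3.7013, A 1.7411, B 2.1770, D 4.0761, G 3.6763.
Lower quotas: F 3, E 3, A 1, B 2, D 4, G 3 (sum 16, leaving 3 seats).
Remainders in descending order: A 0.7411, E 0.7013, G 0.6763, F 0.6282, B 0.1770, D 0.0761.
The surplus seats go to A, E, G.

F 3, E 4, A 2, B 2, D 4, G 4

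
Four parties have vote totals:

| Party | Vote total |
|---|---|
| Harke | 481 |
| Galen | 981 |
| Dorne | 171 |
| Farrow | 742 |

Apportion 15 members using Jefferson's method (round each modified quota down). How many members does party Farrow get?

5

Standard divisor 2375/15 ≈ 158.333; standard quotas: Harke 3.038, Galen 6.196, Dorne 1.080, Farrow 4.686.
Rounding down gives 3, 6, 1, 4 = 14 seats, so the divisor must be adjusted.
With modified divisor 144: modified quotas Harke 3.340, Galen 6.812, Dorne 1.188, Farrow 5.153.
Rounding down: Harke 3, Galen 6, Dorne 1, Farrow 5 (total 15).
Farrow receives 5.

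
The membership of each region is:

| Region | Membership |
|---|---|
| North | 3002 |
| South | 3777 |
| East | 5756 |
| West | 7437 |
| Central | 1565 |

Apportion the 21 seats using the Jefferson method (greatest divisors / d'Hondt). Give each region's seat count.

Standard divisor 21537/21 ≈ 1025.571; standard quotas: North 2.927, South 3.683, East 5.612, West 7.252, Central 1.526.
Rounding down gives 2, 3, 5, 7, 1 = 18 seats, so the divisor must be adjusted.
With modified divisor 937: modified quotas North 3.204, South 4.031, East 6.143, West 7.937, Central 1.670.
Rounding down: North 3, South 4, East 6, West 7, Central 1 (total 21).

North 3, South 4, East 6, West 7, Central 1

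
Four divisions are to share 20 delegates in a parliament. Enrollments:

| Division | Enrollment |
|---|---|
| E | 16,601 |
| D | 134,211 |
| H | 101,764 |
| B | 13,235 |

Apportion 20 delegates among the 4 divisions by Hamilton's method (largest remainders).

Total 265811; standard divisor 265811/20 ≈ 13290.55.
Standard quotas: E 1.2491, D 10.0982, H 7.6569, B 0.9958.
Lower quotas: E 1, D 10, H 7, B 0 (sum 18, leaving 2 seats).
Remainders in descending order: B 0.9958, H 0.6569, E 0.2491, D 0.0982.
Largest remainders: B, H receive the extra seats.

E 1, D 10, H 8, B 1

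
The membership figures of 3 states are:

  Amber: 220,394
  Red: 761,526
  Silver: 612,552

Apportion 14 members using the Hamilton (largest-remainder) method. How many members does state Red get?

7

Standard divisor: 1594472 ÷ 14 ≈ 113890.857.
Standard quotas: Amber 1.9351, Red 6.6865, Silver 5.3784.
Lower quotas: Amber 1, Red 6, Silver 5 (sum 12, leaving 2 seats).
Remainders in descending order: Amber 0.9351, Red 0.6865, Silver 0.3784.
Largest remainders: Amber, Red receive the extra seats.
Red receives 7.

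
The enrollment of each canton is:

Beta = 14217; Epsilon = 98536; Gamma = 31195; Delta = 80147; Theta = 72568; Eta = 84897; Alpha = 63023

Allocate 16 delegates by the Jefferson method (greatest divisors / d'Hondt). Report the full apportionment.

Beta: 0, Epsilon: 4, Gamma: 1, Delta: 3, Theta: 3, Eta: 3, Alpha: 2

Standard divisor 444583/16 ≈ 27786.438; standard quotas: Beta 0.512, Epsilon 3.546, Gamma 1.123, Delta 2.884, Theta 2.612, Eta 3.055, Alpha 2.268.
Rounding down gives 0, 3, 1, 2, 2, 3, 2 = 13 seats, so the divisor must be adjusted.
With modified divisor 22700: modified quotas Beta 0.626, Epsilon 4.341, Gamma 1.374, Delta 3.531, Theta 3.197, Eta 3.740, Alpha 2.776.
Rounding down: Beta 0, Epsilon 4, Gamma 1, Delta 3, Theta 3, Eta 3, Alpha 2 (total 16).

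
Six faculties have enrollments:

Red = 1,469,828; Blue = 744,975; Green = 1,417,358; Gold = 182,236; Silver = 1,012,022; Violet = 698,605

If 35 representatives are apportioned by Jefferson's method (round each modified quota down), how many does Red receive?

10

Standard divisor 5525024/35 ≈ 157857.829; standard quotas: Red 9.311, Blue 4.719, Green 8.979, Gold 1.154, Silver 6.411, Violet 4.426.
Rounding down gives 9, 4, 8, 1, 6, 4 = 32 seats, so the divisor must be adjusted.
With modified divisor 145800: modified quotas Red 10.081, Blue 5.110, Green 9.721, Gold 1.250, Silver 6.941, Violet 4.792.
Rounding down: Red 10, Blue 5, Green 9, Gold 1, Silver 6, Violet 4 (total 35).
Red receives 10.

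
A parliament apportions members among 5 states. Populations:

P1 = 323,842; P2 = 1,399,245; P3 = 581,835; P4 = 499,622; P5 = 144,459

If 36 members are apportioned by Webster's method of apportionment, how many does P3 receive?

7

Standard divisor 2949003/36 ≈ 81916.75; standard quotas: P1 3.953, P2 17.081, P3 7.103, P4 6.099, P5 1.763.
Rounding to the nearest integer gives P1 4, P2 17, P3 7, P4 6, P5 2 — total 36, matching the house size, so no adjustment is needed.
P3 receives 7.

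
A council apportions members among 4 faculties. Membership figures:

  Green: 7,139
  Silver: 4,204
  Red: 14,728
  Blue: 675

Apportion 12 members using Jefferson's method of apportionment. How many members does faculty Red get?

7

Standard divisor 26746/12 ≈ 2228.833; standard quotas: Green 3.203, Silver 1.886, Red 6.608, Blue 0.303.
Rounding down gives 3, 1, 6, 0 = 10 seats, so the divisor must be adjusted.
With modified divisor 2000: modified quotas Green 3.570, Silver 2.102, Red 7.364, Blue 0.338.
Rounding down: Green 3, Silver 2, Red 7, Blue 0 (total 12).
Red receives 7.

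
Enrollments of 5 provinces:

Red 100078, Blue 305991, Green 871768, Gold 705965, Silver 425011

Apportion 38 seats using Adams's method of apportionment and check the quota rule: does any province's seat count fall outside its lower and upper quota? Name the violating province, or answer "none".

none

Standard quotas: Red 1.579, Blue 4.827, Green 13.752, Gold 11.137, Silver 6.705.
Adams allocation: Red 2, Blue 5, Green 13, Gold 11, Silver 7.
Every allocation lies between the lower and upper quota.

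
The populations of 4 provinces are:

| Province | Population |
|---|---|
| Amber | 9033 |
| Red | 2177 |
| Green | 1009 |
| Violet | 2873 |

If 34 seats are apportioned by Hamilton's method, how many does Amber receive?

The standard divisor is 15092/34 ≈ 443.882.
Standard quotas: Amber 20.3500, Red 4.9045, Green 2.2731, Violet 6.4724.
Lower quotas: Amber 20, Red 4, Green 2, Violet 6 (sum 32, leaving 2 seats).
Remainders in descending order: Red 0.9045, Violet 0.4724, Amber 0.3500, Green 0.2731.
The surplus seats go to Red, Violet.
Amber receives 20.

20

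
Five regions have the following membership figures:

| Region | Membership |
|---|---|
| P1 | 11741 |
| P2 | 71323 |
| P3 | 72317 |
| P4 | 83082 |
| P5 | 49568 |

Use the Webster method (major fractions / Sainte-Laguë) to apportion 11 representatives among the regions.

P1 0; P2 3; P3 3; P4 3; P5 2

Standard divisor 288031/11 ≈ 26184.636; standard quotas: P1 0.448, P2 2.724, P3 2.762, P4 3.173, P5 1.893.
Rounding to the nearest integer gives P1 0, P2 3, P3 3, P4 3, P5 2 — total 11, matching the house size, so no adjustment is needed.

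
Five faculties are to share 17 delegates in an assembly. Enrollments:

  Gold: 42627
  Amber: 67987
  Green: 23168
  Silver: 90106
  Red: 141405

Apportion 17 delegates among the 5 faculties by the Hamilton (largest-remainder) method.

Gold=2; Amber=3; Green=1; Silver=4; Red=7

Total 365293; standard divisor 365293/17 ≈ 21487.824.
Standard quotas: Gold 1.9838, Amber 3.1640, Green 1.0782, Silver 4.1934, Red 6.5807.
Lower quotas: Gold 1, Amber 3, Green 1, Silver 4, Red 6 (sum 15, leaving 2 seats).
Remainders in descending order: Gold 0.9838, Red 0.5807, Silver 0.1934, Amber 0.1640, Green 0.0782.
Largest remainders: Gold, Red receive the extra seats.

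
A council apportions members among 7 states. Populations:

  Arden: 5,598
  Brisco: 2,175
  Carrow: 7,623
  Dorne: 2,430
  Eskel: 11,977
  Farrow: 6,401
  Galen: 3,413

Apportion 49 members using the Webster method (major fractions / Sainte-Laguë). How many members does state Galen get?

4

Standard divisor 39617/49 ≈ 808.51; standard quotas: Arden 6.924, Brisco 2.690, Carrow 9.428, Dorne 3.006, Eskel 14.814, Farrow 7.917, Galen 4.221.
Rounding to the nearest integer gives Arden 7, Brisco 3, Carrow 9, Dorne 3, Eskel 15, Farrow 8, Galen 4 — total 49, matching the house size, so no adjustment is needed.
Galen receives 4.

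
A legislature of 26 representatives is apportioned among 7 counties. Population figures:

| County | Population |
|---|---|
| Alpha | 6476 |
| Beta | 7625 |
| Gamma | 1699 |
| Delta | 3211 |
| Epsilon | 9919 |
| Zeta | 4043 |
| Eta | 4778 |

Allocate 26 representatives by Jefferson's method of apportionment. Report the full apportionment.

Alpha 5, Beta 5, Gamma 1, Delta 2, Epsilon 7, Zeta 3, Eta 3

Standard divisor 37751/26 ≈ 1451.962; standard quotas: Alpha 4.460, Beta 5.252, Gamma 1.170, Delta 2.211, Epsilon 6.831, Zeta 2.785, Eta 3.291.
Rounding down gives 4, 5, 1, 2, 6, 2, 3 = 23 seats, so the divisor must be adjusted.
With modified divisor 1280: modified quotas Alpha 5.059, Beta 5.957, Gamma 1.327, Delta 2.509, Epsilon 7.749, Zeta 3.159, Eta 3.733.
Rounding down: Alpha 5, Beta 5, Gamma 1, Delta 2, Epsilon 7, Zeta 3, Eta 3 (total 26).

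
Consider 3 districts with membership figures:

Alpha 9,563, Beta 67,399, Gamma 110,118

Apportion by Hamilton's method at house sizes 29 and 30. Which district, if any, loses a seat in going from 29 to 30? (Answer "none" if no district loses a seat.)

Alpha

At 29 seats: Alpha 2, Beta 10, Gamma 17.
At 30 seats: Alpha 1, Beta 11, Gamma 18.
Alpha drops from 2 to 1.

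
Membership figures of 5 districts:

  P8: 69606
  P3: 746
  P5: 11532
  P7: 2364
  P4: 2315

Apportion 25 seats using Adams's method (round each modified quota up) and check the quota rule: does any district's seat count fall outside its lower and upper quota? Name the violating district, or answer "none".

Standard quotas: P8 20.103, P3 0.215, P5 3.331, P7 0.683, P4 0.669.
Adams allocation: P8 19, P3 1, P5 3, P7 1, P4 1.
P8 has quota 20.103 (lower 20, upper 21) but receives 19 — outside the quota interval.

P8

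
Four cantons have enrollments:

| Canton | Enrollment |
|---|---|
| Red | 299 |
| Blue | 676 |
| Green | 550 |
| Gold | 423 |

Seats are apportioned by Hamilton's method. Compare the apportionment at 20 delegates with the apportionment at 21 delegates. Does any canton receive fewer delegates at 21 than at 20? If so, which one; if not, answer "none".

none

At 20 seats: Red 3, Blue 7, Green 6, Gold 4.
At 21 seats: Red 3, Blue 7, Green 6, Gold 5.
No canton's allocation decreased.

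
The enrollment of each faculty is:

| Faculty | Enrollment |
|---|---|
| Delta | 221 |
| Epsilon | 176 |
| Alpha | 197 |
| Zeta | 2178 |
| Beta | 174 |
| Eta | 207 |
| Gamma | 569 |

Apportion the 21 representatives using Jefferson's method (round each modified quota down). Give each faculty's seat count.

Standard divisor 3722/21 ≈ 177.238; standard quotas: Delta 1.247, Epsilon 0.993, Alpha 1.111, Zeta 12.289, Beta 0.982, Eta 1.168, Gamma 3.210.
Rounding down gives 1, 0, 1, 12, 0, 1, 3 = 18 seats, so the divisor must be adjusted.
With modified divisor 160: modified quotas Delta 1.381, Epsilon 1.100, Alpha 1.231, Zeta 13.613, Beta 1.087, Eta 1.294, Gamma 3.556.
Rounding down: Delta 1, Epsilon 1, Alpha 1, Zeta 13, Beta 1, Eta 1, Gamma 3 (total 21).

Delta=1, Epsilon=1, Alpha=1, Zeta=13, Beta=1, Eta=1, Gamma=3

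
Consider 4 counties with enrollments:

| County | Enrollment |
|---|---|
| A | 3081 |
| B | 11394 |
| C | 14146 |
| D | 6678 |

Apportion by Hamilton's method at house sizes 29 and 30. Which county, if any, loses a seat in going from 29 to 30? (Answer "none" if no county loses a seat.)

A

At 29 seats: A 3, B 9, C 12, D 5.
At 30 seats: A 2, B 10, C 12, D 6.
A drops from 3 to 2.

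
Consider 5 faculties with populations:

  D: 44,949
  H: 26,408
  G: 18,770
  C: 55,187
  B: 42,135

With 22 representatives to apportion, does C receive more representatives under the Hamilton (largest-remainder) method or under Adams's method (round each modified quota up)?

Hamilton: D 5, H 3, G 2, C 7, B 5.
Adams: D 5, H 3, G 3, C 6, B 5.
C gets 7 under Hamilton and 6 under Adams.

Hamilton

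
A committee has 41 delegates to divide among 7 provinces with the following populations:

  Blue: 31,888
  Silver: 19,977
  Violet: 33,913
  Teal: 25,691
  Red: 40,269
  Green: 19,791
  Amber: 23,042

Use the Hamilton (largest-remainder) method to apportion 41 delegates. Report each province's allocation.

The standard divisor is 194571/41 ≈ 4745.634.
Standard quotas: Blue 6.7194, Silver 4.2096, Violet 7.1461, Teal 5.4136, Red 8.4855, Green 4.1704, Amber 4.8554.
Lower quotas: Blue 6, Silver 4, Violet 7, Teal 5, Red 8, Green 4, Amber 4 (sum 38, leaving 3 seats).
Remainders in descending order: Amber 0.8554, Blue 0.7194, Red 0.4855, Teal 0.4136, Silver 0.2096, Green 0.1704, Violet 0.1461.
Largest remainders: Amber, Blue, Red receive the extra seats.

Blue 7, Silver 4, Violet 7, Teal 5, Red 9, Green 4, Amber 5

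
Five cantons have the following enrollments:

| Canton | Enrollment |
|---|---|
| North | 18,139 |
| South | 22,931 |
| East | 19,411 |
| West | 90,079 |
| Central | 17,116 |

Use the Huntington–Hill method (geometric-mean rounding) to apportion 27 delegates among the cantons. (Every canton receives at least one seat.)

North 3, South 4, East 3, West 14, Central 3

With divisor 6418: modified quotas North 2.826, South 3.573, East 3.024, West 14.035, Central 2.667.
Geometric-mean thresholds: North √(2·3)=2.449, South √(3·4)=3.464, East √(3·4)=3.464, West √(14·15)=14.491, Central √(2·3)=2.449.
Each quota rounded against its threshold gives North 3, South 4, East 3, West 14, Central 3 (total 27).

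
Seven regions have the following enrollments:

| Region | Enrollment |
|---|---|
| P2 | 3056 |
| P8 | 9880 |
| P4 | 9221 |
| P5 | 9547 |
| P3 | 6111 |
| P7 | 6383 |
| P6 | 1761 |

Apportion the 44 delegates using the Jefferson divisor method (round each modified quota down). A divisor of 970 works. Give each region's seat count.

With modified divisor 970: modified quotas P2 3.151, P8 10.186, P4 9.506, P5 9.842, P3 6.300, P7 6.580, P6 1.815.
Rounding down: P2 3, P8 10, P4 9, P5 9, P3 6, P7 6, P6 1 (total 44).

P2 3, P8 10, P4 9, P5 9, P3 6, P7 6, P6 1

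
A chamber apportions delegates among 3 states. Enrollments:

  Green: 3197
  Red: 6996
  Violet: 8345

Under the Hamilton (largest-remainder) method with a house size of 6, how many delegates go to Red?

2

Total 18538; standard divisor 18538/6 ≈ 3089.667.
Standard quotas: Green 1.0347, Red 2.2643, Violet 2.7009.
Lower quotas: Green 1, Red 2, Violet 2 (sum 5, leaving 1 seat).
Remainders in descending order: Violet 0.7009, Red 0.2643, Green 0.0347.
Largest remainder: Violet receives the extra seat.
Red receives 2.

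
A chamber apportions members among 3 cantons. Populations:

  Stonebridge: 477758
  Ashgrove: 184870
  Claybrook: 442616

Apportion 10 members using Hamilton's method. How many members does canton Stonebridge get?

4

The standard divisor is 1105244/10 ≈ 110524.4.
Standard quotas: Stonebridge 4.3226, Ashgrove 1.6727, Claybrook 4.0047.
Lower quotas: Stonebridge 4, Ashgrove 1, Claybrook 4 (sum 9, leaving 1 seat).
Remainders in descending order: Ashgrove 0.6727, Stonebridge 0.3226, Claybrook 0.0047.
Largest remainder: Ashgrove receives the extra seat.
Stonebridge receives 4.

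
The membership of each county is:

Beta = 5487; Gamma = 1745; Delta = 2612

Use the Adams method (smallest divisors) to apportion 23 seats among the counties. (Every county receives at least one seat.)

Standard divisor 9844/23 ≈ 428; standard quotas: Beta 12.820, Gamma 4.077, Delta 6.103.
Rounding up gives 13, 5, 7 = 25 seats, so the divisor must be adjusted.
With modified divisor 450: modified quotas Beta 12.193, Gamma 3.878, Delta 5.804.
Rounding up: Beta 13, Gamma 4, Delta 6 (total 23).

Beta: 13, Gamma: 4, Delta: 6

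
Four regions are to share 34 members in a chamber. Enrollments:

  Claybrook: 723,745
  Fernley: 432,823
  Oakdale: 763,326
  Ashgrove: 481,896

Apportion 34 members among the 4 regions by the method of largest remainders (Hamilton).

The standard divisor is 2401790/34 ≈ 70640.882.
Standard quotas: Claybrook 10.2454, Fernley 6.1271, Oakdale 10.8057, Ashgrove 6.8218.
Lower quotas: Claybrook 10, Fernley 6, Oakdale 10, Ashgrove 6 (sum 32, leaving 2 seats).
Remainders in descending order: Ashgrove 0.8218, Oakdale 0.8057, Claybrook 0.2454, Fernley 0.1271.
Largest remainders: Ashgrove, Oakdale receive the extra seats.

Claybrook 10, Fernley 6, Oakdale 11, Ashgrove 7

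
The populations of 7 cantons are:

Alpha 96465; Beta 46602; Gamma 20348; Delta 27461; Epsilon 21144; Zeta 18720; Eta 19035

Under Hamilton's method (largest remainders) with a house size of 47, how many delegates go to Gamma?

Total 249775; standard divisor 249775/47 ≈ 5314.362.
Standard quotas: Alpha 18.1518, Beta 8.7691, Gamma 3.8289, Delta 5.1673, Epsilon 3.9787, Zeta 3.5225, Eta 3.5818.
Lower quotas: Alpha 18, Beta 8, Gamma 3, Delta 5, Epsilon 3, Zeta 3, Eta 3 (sum 43, leaving 4 seats).
Remainders in descending order: Epsilon 0.9787, Gamma 0.8289, Beta 0.7691, Eta 0.5818, Zeta 0.5225, Delta 0.1673, Alpha 0.1518.
Largest remainders: Epsilon, Gamma, Beta, Eta receive the extra seats.
Gamma receives 4.

4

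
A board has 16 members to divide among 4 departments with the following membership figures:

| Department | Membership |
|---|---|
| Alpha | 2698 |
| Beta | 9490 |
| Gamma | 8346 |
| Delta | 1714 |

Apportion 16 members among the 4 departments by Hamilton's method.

The standard divisor is 22248/16 ≈ 1390.5.
Standard quotas: Alpha 1.9403, Beta 6.8249, Gamma 6.0022, Delta 1.2327.
Lower quotas: Alpha 1, Beta 6, Gamma 6, Delta 1 (sum 14, leaving 2 seats).
Remainders in descending order: Alpha 0.9403, Beta 0.8249, Delta 0.2327, Gamma 0.0022.
The surplus seats go to Alpha, Beta.

Alpha: 2, Beta: 7, Gamma: 6, Delta: 1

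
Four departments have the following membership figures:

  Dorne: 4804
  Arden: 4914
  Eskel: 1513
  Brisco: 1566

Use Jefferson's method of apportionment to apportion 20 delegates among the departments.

Dorne=8; Arden=8; Eskel=2; Brisco=2

Standard divisor 12797/20 ≈ 639.85; standard quotas: Dorne 7.508, Arden 7.680, Eskel 2.365, Brisco 2.447.
Rounding down gives 7, 7, 2, 2 = 18 seats, so the divisor must be adjusted.
With modified divisor 570: modified quotas Dorne 8.428, Arden 8.621, Eskel 2.654, Brisco 2.747.
Rounding down: Dorne 8, Arden 8, Eskel 2, Brisco 2 (total 20).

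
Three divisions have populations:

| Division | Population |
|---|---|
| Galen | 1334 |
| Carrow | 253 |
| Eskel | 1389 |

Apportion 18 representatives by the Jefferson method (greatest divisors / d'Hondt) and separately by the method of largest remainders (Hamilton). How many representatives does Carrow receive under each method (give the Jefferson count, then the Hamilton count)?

1 and 2

Jefferson: Galen 8, Carrow 1, Eskel 9.
Hamilton: Galen 8, Carrow 2, Eskel 8.
Carrow gets 1 under Jefferson and 2 under Hamilton.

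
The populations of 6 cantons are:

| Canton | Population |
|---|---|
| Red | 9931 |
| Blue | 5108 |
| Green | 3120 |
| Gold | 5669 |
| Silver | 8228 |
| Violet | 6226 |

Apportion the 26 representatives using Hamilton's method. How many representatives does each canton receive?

Standard divisor: 38282 ÷ 26 ≈ 1472.385.
Standard quotas: Red 6.7448, Blue 3.4692, Green 2.1190, Gold 3.8502, Silver 5.5882, Violet 4.2285.
Lower quotas: Red 6, Blue 3, Green 2, Gold 3, Silver 5, Violet 4 (sum 23, leaving 3 seats).
Remainders in descending order: Gold 0.8502, Red 0.7448, Silver 0.5882, Blue 0.4692, Violet 0.2285, Green 0.1190.
Largest remainders: Gold, Red, Silver receive the extra seats.

Red 7, Blue 3, Green 2, Gold 4, Silver 6, Violet 4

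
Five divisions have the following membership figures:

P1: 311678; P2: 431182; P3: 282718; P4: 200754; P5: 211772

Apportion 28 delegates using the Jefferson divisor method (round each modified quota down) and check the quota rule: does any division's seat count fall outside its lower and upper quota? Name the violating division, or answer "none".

none

Standard quotas: P1 6.068, P2 8.395, P3 5.505, P4 3.909, P5 4.123.
Jefferson allocation: P1 6, P2 9, P3 5, P4 4, P5 4.
Every allocation lies between the lower and upper quota.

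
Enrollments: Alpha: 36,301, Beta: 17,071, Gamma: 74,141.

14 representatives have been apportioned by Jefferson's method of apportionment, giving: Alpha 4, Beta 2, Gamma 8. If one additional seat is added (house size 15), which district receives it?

Gamma

Priority for the next seat is population ÷ (current seats + 1).
Priorities: Alpha 7260.200, Beta 5690.333, Gamma 8237.889.
Highest priority: Gamma.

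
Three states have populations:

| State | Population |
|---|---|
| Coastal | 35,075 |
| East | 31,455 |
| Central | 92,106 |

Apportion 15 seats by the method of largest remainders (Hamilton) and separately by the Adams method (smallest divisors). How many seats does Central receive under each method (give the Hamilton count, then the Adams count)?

9 and 8

Hamilton: Coastal 3, East 3, Central 9.
Adams: Coastal 4, East 3, Central 8.
Central gets 9 under Hamilton and 8 under Adams.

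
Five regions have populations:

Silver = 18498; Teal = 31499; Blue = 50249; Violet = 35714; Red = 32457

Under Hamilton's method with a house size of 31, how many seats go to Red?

6

Total 168417; standard divisor 168417/31 ≈ 5432.806.
Standard quotas: Silver 3.4049, Teal 5.7979, Blue 9.2492, Violet 6.5738, Red 5.9743.
Lower quotas: Silver 3, Teal 5, Blue 9, Violet 6, Red 5 (sum 28, leaving 3 seats).
Remainders in descending order: Red 0.9743, Teal 0.7979, Violet 0.5738, Silver 0.4049, Blue 0.2492.
Largest remainders: Red, Teal, Violet receive the extra seats.
Red receives 6.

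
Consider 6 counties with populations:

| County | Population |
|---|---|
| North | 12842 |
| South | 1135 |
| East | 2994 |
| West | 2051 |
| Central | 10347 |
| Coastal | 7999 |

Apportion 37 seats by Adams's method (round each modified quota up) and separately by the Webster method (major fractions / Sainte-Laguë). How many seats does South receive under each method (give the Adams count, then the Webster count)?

2 and 1

Adams: North 12, South 2, East 3, West 2, Central 10, Coastal 8.
Webster: North 13, South 1, East 3, West 2, Central 10, Coastal 8.
South gets 2 under Adams and 1 under Webster.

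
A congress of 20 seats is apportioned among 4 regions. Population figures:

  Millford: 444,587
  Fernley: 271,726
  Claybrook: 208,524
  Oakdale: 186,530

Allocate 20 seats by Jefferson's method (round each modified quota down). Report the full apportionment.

Millford: 8, Fernley: 5, Claybrook: 4, Oakdale: 3

Standard divisor 1111367/20 ≈ 55568.35; standard quotas: Millford 8.001, Fernley 4.890, Claybrook 3.753, Oakdale 3.357.
Rounding down gives 8, 4, 3, 3 = 18 seats, so the divisor must be adjusted.
With modified divisor 50800: modified quotas Millford 8.752, Fernley 5.349, Claybrook 4.105, Oakdale 3.672.
Rounding down: Millford 8, Fernley 5, Claybrook 4, Oakdale 3 (total 20).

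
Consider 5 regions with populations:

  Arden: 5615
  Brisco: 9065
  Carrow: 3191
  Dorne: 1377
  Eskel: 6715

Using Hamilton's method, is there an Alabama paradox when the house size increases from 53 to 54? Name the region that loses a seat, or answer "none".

Carrow

At 53 seats: Arden 11, Brisco 18, Carrow 7, Dorne 3, Eskel 14.
At 54 seats: Arden 12, Brisco 19, Carrow 6, Dorne 3, Eskel 14.
Carrow drops from 7 to 6.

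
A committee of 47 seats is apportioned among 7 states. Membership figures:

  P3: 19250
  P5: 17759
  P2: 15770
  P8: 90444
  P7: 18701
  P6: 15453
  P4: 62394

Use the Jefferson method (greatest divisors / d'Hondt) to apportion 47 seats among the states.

P3=4; P5=3; P2=3; P8=18; P7=3; P6=3; P4=13

Standard divisor 239771/47 ≈ 5101.511; standard quotas: P3 3.773, P5 3.481, P2 3.091, P8 17.729, P7 3.666, P6 3.029, P4 12.230.
Rounding down gives 3, 3, 3, 17, 3, 3, 12 = 44 seats, so the divisor must be adjusted.
With modified divisor 4780: modified quotas P3 4.027, P5 3.715, P2 3.299, P8 18.921, P7 3.912, P6 3.233, P4 13.053.
Rounding down: P3 4, P5 3, P2 3, P8 18, P7 3, P6 3, P4 13 (total 47).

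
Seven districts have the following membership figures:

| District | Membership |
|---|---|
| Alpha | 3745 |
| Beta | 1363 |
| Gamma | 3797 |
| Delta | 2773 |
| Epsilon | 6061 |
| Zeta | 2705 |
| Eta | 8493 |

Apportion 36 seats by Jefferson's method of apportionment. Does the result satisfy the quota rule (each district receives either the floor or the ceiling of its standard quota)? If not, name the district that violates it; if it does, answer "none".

Standard quotas: Alpha 4.659, Beta 1.696, Gamma 4.724, Delta 3.450, Epsilon 7.540, Zeta 3.365, Eta 10.566.
Jefferson allocation: Alpha 5, Beta 1, Gamma 5, Delta 3, Epsilon 8, Zeta 3, Eta 11.
Every allocation lies between the lower and upper quota.

none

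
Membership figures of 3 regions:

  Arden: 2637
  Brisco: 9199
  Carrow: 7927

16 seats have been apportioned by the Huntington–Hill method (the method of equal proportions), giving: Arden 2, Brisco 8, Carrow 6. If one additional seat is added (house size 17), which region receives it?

Carrow

Priority for the next seat is population ÷ (√(s·(s+1))).
Priorities: Arden 1076.551, Brisco 1084.113, Carrow 1223.163.
Highest priority: Carrow.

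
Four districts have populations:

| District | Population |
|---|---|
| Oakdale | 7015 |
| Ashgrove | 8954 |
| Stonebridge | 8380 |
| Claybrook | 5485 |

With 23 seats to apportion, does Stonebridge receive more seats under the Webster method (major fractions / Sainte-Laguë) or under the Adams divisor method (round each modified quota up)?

Webster

Webster: Oakdale 5, Ashgrove 7, Stonebridge 7, Claybrook 4.
Adams: Oakdale 6, Ashgrove 7, Stonebridge 6, Claybrook 4.
Stonebridge gets 7 under Webster and 6 under Adams.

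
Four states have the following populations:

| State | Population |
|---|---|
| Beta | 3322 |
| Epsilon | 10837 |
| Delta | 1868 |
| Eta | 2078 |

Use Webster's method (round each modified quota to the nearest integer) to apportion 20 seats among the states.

Standard divisor 18105/20 ≈ 905.25; standard quotas: Beta 3.670, Epsilon 11.971, Delta 2.064, Eta 2.295.
Rounding to the nearest integer gives Beta 4, Epsilon 12, Delta 2, Eta 2 — total 20, matching the house size, so no adjustment is needed.

Beta 4, Epsilon 12, Delta 2, Eta 2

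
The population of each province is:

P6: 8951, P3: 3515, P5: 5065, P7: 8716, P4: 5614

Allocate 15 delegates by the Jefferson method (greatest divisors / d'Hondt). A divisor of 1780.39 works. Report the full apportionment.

With modified divisor 1780.39: modified quotas P6 5.028, P3 1.974, P5 2.845, P7 4.896, P4 3.153.
Rounding down: P6 5, P3 1, P5 2, P7 4, P4 3 (total 15).

P6: 5, P3: 1, P5: 2, P7: 4, P4: 3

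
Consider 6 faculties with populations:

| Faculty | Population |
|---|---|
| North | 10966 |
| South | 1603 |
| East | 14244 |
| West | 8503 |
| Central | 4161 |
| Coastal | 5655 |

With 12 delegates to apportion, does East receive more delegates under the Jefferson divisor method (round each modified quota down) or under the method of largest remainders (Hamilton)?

Jefferson

Jefferson: North 3, South 0, East 5, West 2, Central 1, Coastal 1.
Hamilton: North 3, South 0, East 4, West 2, Central 1, Coastal 2.
East gets 5 under Jefferson and 4 under Hamilton.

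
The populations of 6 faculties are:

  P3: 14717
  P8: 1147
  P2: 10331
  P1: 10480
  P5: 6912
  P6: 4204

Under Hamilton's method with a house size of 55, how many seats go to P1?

12

The standard divisor is 47791/55 ≈ 868.927.
Standard quotas: P3 16.9370, P8 1.3200, P2 11.8894, P1 12.0608, P5 7.9546, P6 4.8381.
Lower quotas: P3 16, P8 1, P2 11, P1 12, P5 7, P6 4 (sum 51, leaving 4 seats).
Remainders in descending order: P5 0.9546, P3 0.9370, P2 0.8894, P6 0.8381, P8 0.3200, P1 0.0608.
Largest remainders: P5, P3, P2, P6 receive the extra seats.
P1 receives 12.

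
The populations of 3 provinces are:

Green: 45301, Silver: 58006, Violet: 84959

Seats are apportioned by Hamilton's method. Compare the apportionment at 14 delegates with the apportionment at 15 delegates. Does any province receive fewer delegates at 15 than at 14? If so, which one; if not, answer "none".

Green

At 14 seats: Green 4, Silver 4, Violet 6.
At 15 seats: Green 3, Silver 5, Violet 7.
Green drops from 4 to 3.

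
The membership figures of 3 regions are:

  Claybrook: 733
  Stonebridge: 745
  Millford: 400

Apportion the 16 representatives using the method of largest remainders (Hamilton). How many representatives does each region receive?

Claybrook 6, Stonebridge 6, Millford 4

The standard divisor is 1878/16 ≈ 117.375.
Standard quotas: Claybrook 6.245, Stonebridge 6.347, Millford 3.408.
Lower quotas: Claybrook 6, Stonebridge 6, Millford 3 (sum 15, leaving 1 seat).
Remainders in descending order: Millford 0.408, Stonebridge 0.347, Claybrook 0.245.
The surplus seat goes to Millford.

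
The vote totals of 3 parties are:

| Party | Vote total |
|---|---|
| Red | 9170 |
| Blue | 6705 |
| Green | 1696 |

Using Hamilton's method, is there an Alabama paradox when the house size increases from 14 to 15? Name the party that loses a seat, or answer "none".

Green

At 14 seats: Red 7, Blue 5, Green 2.
At 15 seats: Red 8, Blue 6, Green 1.
Green drops from 2 to 1.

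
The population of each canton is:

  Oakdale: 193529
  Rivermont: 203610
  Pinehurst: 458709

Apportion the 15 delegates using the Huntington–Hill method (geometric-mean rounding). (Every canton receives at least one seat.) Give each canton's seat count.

Oakdale 3; Rivermont 4; Pinehurst 8

With divisor 57322: modified quotas Oakdale 3.376, Rivermont 3.552, Pinehurst 8.002.
Geometric-mean thresholds: Oakdale √(3·4)=3.464, Rivermont √(3·4)=3.464, Pinehurst √(8·9)=8.485.
Each quota rounded against its threshold gives Oakdale 3, Rivermont 4, Pinehurst 8 (total 15).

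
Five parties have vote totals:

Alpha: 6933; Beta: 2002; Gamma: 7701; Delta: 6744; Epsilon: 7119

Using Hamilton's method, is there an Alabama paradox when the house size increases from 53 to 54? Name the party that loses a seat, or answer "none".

Beta

At 53 seats: Alpha 12, Beta 4, Gamma 13, Delta 12, Epsilon 12.
At 54 seats: Alpha 12, Beta 3, Gamma 14, Delta 12, Epsilon 13.
Beta drops from 4 to 3.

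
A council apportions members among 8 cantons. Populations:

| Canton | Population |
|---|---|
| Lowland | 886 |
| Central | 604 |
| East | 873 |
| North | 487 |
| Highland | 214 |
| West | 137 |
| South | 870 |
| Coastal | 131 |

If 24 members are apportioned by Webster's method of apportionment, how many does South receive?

5

Standard divisor 4202/24 ≈ 175.083; standard quotas: Lowland 5.060, Central 3.450, East 4.986, North 2.782, Highland 1.222, West 0.782, South 4.969, Coastal 0.748.
Rounding to the nearest integer gives Lowland 5, Central 3, East 5, North 3, Highland 1, West 1, South 5, Coastal 1 — total 24, matching the house size, so no adjustment is needed.
South receives 5.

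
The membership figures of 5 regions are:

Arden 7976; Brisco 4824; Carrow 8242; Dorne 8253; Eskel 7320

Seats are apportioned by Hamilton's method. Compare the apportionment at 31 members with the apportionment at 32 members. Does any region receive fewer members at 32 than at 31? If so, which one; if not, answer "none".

none

At 31 seats: Arden 7, Brisco 4, Carrow 7, Dorne 7, Eskel 6.
At 32 seats: Arden 7, Brisco 4, Carrow 7, Dorne 7, Eskel 7.
No region's allocation decreased.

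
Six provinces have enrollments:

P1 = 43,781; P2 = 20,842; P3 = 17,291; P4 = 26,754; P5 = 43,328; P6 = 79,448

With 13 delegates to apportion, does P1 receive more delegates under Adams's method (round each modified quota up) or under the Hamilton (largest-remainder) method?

Adams

Adams: P1 3, P2 1, P3 1, P4 2, P5 2, P6 4.
Hamilton: P1 2, P2 1, P3 1, P4 2, P5 2, P6 5.
P1 gets 3 under Adams and 2 under Hamilton.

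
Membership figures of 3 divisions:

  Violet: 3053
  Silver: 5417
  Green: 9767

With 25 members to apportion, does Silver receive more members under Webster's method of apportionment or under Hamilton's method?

Hamilton

Webster: Violet 4, Silver 7, Green 14.
Hamilton: Violet 4, Silver 8, Green 13.
Silver gets 7 under Webster and 8 under Hamilton.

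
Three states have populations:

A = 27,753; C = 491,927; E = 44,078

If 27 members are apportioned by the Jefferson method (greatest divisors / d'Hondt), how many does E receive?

Standard divisor 563758/27 ≈ 20879.926; standard quotas: A 1.329, C 23.560, E 2.111.
Rounding down gives 1, 23, 2 = 26 seats, so the divisor must be adjusted.
With modified divisor 20100: modified quotas A 1.381, C 24.474, E 2.193.
Rounding down: A 1, C 24, E 2 (total 27).
E receives 2.

2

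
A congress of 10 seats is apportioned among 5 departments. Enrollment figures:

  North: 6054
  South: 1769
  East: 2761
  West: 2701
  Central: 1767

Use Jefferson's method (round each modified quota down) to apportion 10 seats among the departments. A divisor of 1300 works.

With modified divisor 1300: modified quotas North 4.657, South 1.361, East 2.124, West 2.078, Central 1.359.
Rounding down: North 4, South 1, East 2, West 2, Central 1 (total 10).

North 4, South 1, East 2, West 2, Central 1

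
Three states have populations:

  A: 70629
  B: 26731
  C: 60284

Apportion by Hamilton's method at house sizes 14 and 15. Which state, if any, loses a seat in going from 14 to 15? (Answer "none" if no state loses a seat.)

B

At 14 seats: A 6, B 3, C 5.
At 15 seats: A 7, B 2, C 6.
B drops from 3 to 2.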